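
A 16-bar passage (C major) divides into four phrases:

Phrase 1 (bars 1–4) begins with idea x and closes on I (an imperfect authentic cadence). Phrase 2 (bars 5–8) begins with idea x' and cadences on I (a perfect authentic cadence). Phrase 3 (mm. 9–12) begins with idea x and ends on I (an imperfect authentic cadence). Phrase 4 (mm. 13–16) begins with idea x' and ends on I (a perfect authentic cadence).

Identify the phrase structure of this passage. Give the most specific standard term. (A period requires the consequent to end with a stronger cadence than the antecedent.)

The cadence pattern IAC–PAC–IAC–PAC is weak–strong twice, and phrases 3–4 restate phrases 1–2: a period heard twice, not a double period (which would end weakly at phrase 2).

repeated period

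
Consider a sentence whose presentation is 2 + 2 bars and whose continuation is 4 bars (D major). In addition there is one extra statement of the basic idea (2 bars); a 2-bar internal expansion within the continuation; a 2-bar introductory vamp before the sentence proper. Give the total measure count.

14 measures

Basic sentence: 2 + 2 + 4 = 8 bars.
8 (basic form) + 2 (extra statement) + 2 (internal expansion) + 2 (introduction) = 14.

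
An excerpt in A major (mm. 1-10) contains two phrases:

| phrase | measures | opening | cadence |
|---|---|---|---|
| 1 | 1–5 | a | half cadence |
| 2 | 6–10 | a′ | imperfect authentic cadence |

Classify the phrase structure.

Phrase 1 ends with a half cadence (weaker) and phrase 2 with an imperfect authentic cadence (stronger): antecedent + consequent = a period.
The two phrases open with the same material (a / a′), so the period is parallel.

parallel period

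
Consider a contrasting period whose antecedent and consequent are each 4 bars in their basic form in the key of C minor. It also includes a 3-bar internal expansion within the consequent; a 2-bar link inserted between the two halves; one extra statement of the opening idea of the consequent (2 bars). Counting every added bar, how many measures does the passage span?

Basic contrasting period: 4 + 4 = 8 bars.
8 (basic form) + 3 (internal expansion) + 2 (link) + 2 (extra statement) = 15.

15 measures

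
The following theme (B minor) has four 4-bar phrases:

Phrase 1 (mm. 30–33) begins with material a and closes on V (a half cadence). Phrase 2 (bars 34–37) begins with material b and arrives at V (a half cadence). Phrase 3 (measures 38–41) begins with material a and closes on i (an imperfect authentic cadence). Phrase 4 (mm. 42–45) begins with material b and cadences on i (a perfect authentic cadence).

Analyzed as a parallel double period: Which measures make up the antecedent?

measures 30–37

In a double period the four phrases pair into a large antecedent (phrases 1–2, ending half cadence) and a large consequent (phrases 3–4, ending perfect authentic cadence). The antecedent spans measures 30–37.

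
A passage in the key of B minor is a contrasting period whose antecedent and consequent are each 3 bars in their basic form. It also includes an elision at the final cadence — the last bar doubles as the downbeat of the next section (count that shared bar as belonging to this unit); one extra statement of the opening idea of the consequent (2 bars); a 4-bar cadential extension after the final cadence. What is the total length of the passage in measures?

Basic contrasting period: 3 + 3 = 6 bars.
6 (basic form) + 2 (extra statement) + 4 (cadential extension) = 12.
The elision shares a bar with the next section but does not change this unit's count.

12 measures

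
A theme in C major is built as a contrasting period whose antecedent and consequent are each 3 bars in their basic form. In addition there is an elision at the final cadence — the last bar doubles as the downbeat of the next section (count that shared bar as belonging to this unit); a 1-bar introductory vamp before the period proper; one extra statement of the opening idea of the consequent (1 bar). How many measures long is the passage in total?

8 measures

Basic contrasting period: 3 + 3 = 6 bars.
6 (basic form) + 1 (introduction) + 1 (extra statement) = 8.
The elision shares a bar with the next section but does not change this unit's count.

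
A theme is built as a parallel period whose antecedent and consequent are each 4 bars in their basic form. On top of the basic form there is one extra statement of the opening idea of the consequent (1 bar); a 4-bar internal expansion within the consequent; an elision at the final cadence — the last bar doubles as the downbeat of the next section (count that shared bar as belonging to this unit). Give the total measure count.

Basic parallel period: 4 + 4 = 8 bars.
8 (basic form) + 1 (extra statement) + 4 (internal expansion) = 13.
The elision shares a bar with the next section but does not change this unit's count.

13 measures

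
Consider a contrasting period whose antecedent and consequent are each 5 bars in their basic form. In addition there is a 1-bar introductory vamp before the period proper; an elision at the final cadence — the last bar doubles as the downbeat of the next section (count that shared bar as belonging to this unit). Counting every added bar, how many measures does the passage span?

11 measures

Basic contrasting period: 5 + 5 = 10 bars.
10 (basic form) + 1 (introduction) = 11.
The elision shares a bar with the next section but does not change this unit's count.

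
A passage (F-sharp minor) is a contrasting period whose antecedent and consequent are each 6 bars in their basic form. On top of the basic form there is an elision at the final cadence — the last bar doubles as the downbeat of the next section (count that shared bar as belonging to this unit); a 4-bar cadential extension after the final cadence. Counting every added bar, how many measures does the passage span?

16 measures

Basic contrasting period: 6 + 6 = 12 bars.
12 (basic form) + 4 (cadential extension) = 16.
The elision shares a bar with the next section but does not change this unit's count.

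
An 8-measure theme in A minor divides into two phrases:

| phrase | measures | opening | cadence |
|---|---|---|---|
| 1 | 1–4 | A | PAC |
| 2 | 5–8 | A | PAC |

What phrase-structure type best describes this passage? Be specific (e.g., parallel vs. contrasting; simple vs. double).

repeated phrase

Both phrases have the same opening (A) and the same cadence (perfect authentic cadence): the second is a restatement, not a consequent, so this is a repeated phrase rather than a period.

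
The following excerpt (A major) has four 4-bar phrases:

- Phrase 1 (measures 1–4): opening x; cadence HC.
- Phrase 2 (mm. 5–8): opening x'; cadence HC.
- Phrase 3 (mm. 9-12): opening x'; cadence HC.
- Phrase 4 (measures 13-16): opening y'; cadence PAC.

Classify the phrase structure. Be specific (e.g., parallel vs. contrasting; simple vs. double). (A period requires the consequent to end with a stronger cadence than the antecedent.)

Four phrases in two halves: the first half (mm. 1-8) ends with a half cadence, the second (measures 9–16) with a perfect authentic cadence — a large antecedent–consequent pair, i.e. a double period.
Phrase 3 begins with the same material as phrase 1, making it parallel.

parallel double period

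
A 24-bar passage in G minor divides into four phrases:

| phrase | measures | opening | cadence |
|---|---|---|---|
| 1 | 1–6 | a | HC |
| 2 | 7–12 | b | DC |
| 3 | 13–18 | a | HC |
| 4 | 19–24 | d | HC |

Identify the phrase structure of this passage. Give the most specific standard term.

phrase group

Phrase 4 ends with a half cadence, no stronger than phrase 2's deceptive cadence, so the four phrases do not form a double period; nor do phrases 3–4 duplicate 1–2, so it is not a repeated period. With no phrase reaching a conclusive cadence, the passage is a phrase group.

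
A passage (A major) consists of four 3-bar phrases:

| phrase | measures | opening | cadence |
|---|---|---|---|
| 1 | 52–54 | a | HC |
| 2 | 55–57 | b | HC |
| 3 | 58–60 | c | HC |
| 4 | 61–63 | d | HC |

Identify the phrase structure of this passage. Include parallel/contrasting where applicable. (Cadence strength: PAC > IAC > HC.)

phrase group

Phrase 4 ends with a half cadence, no stronger than phrase 2's half cadence, so the four phrases do not form a double period; nor do phrases 3–4 duplicate 1–2, so it is not a repeated period. With no phrase reaching a conclusive cadence, the passage is a phrase group.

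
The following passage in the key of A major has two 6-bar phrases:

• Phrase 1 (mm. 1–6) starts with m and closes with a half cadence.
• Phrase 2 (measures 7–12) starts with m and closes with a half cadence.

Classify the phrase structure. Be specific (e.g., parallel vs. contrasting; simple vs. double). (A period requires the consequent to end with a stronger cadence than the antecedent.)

repeated phrase

Both phrases have the same opening (m) and the same cadence (half cadence): the second is a restatement, not a consequent, so this is a repeated phrase rather than a period.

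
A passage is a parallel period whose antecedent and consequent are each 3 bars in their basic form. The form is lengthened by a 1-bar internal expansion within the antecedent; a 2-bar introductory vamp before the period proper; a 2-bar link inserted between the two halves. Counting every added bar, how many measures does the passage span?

11 measures

Basic parallel period: 3 + 3 = 6 bars.
6 (basic form) + 1 (internal expansion) + 2 (introduction) + 2 (link) = 11.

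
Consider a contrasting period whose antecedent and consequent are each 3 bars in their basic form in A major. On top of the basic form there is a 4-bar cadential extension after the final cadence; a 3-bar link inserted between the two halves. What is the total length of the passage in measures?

Basic contrasting period: 3 + 3 = 6 bars.
6 (basic form) + 4 (cadential extension) + 3 (link) = 13.

13 measures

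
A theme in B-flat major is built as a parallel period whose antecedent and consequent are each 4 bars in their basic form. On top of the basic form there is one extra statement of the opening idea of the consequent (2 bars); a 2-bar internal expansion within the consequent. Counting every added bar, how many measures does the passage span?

Basic parallel period: 4 + 4 = 8 bars.
8 (basic form) + 2 (extra statement) + 2 (internal expansion) = 12.

12 measures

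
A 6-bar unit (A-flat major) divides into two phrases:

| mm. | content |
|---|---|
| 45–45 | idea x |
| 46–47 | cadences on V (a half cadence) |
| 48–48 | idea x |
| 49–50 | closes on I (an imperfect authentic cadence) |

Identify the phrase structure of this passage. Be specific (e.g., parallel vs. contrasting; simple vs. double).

Phrase 1 ends with a half cadence (weaker) and phrase 2 with an imperfect authentic cadence (stronger): antecedent + consequent = a period.
The two phrases open with the same material (x / x), so the period is parallel.

parallel period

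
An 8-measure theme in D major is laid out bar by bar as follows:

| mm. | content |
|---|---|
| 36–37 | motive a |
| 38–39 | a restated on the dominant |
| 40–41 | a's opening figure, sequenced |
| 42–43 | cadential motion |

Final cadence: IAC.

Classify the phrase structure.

sentence

Basic idea (bars 36-37) + its repetition (mm. 38–39) form the presentation; fragmentation and cadence (mm. 40–43) form the continuation — the 8-bar whole is a sentence.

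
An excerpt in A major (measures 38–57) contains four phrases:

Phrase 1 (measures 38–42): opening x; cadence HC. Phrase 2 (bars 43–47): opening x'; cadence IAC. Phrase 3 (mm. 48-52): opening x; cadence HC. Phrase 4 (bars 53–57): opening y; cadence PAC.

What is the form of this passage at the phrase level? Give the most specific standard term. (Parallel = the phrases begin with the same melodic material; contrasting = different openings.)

Four phrases in two halves: the first half (mm. 38-47) ends with an imperfect authentic cadence, the second (bars 48–57) with a perfect authentic cadence — a large antecedent–consequent pair, i.e. a double period.
Phrase 3 begins with the same material as phrase 1, making it parallel.

parallel double period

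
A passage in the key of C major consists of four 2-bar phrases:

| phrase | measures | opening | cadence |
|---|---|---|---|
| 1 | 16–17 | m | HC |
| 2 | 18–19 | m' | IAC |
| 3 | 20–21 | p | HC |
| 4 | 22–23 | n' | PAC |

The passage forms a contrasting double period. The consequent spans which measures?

measures 20–23

In a double period the four phrases pair into a large antecedent (phrases 1–2, ending imperfect authentic cadence) and a large consequent (phrases 3–4, ending perfect authentic cadence). The consequent spans measures 20-23.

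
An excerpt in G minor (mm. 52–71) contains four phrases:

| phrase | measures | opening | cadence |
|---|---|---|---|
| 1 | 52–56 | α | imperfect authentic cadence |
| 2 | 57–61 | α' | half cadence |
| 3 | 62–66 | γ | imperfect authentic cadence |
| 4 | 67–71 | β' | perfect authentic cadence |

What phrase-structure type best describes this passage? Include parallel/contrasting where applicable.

Four phrases in two halves: the first half (measures 52–61) ends with a half cadence, the second (measures 62–71) with a perfect authentic cadence — a large antecedent–consequent pair, i.e. a double period.
Phrase 3 begins with different material from phrase 1, making it contrasting.

contrasting double period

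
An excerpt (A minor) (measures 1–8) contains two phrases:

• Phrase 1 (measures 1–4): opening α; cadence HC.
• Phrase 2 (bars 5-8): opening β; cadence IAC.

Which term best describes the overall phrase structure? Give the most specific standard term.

contrasting period

Phrase 1 ends with a half cadence (weaker) and phrase 2 with an imperfect authentic cadence (stronger): antecedent + consequent = a period.
The two phrases open with different material (α / β), so the period is contrasting.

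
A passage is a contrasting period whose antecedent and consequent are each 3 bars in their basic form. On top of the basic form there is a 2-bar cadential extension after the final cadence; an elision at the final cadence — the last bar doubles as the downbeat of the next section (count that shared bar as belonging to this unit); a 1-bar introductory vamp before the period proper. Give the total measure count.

Basic contrasting period: 3 + 3 = 6 bars.
6 (basic form) + 2 (cadential extension) + 1 (introduction) = 9.
The elision shares a bar with the next section but does not change this unit's count.

9 measures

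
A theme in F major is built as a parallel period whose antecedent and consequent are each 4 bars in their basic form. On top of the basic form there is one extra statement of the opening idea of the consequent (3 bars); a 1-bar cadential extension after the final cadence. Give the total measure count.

12 measures

Basic parallel period: 4 + 4 = 8 bars.
8 (basic form) + 3 (extra statement) + 1 (cadential extension) = 12.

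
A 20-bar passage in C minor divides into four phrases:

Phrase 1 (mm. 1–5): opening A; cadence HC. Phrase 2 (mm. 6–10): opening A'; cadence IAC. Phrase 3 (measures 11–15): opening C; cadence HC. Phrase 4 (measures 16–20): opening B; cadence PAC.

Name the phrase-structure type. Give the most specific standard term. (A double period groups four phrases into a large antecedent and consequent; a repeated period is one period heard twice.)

contrasting double period

Four phrases in two halves: the first half (mm. 1-10) ends with an imperfect authentic cadence, the second (mm. 11-20) with a perfect authentic cadence — a large antecedent–consequent pair, i.e. a double period.
Phrase 3 begins with different material from phrase 1, making it contrasting.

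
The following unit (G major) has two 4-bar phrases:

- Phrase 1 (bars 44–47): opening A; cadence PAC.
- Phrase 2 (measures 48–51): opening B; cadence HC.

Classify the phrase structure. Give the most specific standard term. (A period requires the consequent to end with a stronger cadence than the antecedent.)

The second phrase closes with a half cadence, which is not stronger than the first phrase's perfect authentic cadence; without a weak→strong cadential pair there is no antecedent–consequent relationship, so this is a phrase group rather than a period.

phrase group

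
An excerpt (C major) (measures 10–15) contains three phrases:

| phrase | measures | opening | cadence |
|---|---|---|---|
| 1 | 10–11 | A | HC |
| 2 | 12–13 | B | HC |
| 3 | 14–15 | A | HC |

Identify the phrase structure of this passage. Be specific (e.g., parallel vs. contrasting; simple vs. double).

The final phrase closes with a half cadence, which is not stronger than the preceding half cadence; the 3 phrases lack an overall antecedent–consequent design and so form a phrase group.

phrase group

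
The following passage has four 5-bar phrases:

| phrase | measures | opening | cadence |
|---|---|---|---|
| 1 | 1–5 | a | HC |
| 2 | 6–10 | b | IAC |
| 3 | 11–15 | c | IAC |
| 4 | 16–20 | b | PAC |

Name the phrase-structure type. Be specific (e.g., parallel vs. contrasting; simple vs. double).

Four phrases in two halves: the first half (measures 1–10) ends with an imperfect authentic cadence, the second (bars 11-20) with a perfect authentic cadence — a large antecedent–consequent pair, i.e. a double period.
Phrase 3 begins with different material from phrase 1, making it contrasting.

contrasting double period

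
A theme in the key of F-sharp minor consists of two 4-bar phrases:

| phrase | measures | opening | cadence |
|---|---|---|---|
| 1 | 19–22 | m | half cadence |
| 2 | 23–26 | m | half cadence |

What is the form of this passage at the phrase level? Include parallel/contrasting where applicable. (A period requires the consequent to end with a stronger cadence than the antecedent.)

Both phrases have the same opening (m) and the same cadence (half cadence): the second is a restatement, not a consequent, so this is a repeated phrase rather than a period.

repeated phrase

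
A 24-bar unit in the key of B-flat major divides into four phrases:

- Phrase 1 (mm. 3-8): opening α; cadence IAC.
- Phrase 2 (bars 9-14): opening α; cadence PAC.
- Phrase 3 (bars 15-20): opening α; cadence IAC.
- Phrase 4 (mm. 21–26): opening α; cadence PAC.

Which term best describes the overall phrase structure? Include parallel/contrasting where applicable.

The cadence pattern IAC–PAC–IAC–PAC is weak–strong twice, and phrases 3–4 restate phrases 1–2: a period heard twice, not a double period (which would end weakly at phrase 2).

repeated period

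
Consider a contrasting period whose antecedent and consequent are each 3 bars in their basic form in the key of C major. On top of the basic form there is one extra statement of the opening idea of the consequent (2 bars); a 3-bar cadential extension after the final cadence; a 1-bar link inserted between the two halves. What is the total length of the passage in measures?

Basic contrasting period: 3 + 3 = 6 bars.
6 (basic form) + 2 (extra statement) + 3 (cadential extension) + 1 (link) = 12.

12 measures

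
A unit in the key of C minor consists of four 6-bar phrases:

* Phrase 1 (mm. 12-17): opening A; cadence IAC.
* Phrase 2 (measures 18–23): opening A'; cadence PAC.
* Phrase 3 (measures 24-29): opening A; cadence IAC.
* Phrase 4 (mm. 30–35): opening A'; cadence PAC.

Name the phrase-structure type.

The cadence pattern IAC–PAC–IAC–PAC is weak–strong twice, and phrases 3–4 restate phrases 1–2: a period heard twice, not a double period (which would end weakly at phrase 2).

repeated period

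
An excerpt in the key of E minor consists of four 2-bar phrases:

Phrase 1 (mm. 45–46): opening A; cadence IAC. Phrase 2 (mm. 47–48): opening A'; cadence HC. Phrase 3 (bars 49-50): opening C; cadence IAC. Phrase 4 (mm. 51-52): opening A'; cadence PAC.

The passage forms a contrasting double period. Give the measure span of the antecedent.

In a double period the first pair of phrases (ending half cadence) is the large antecedent and the second pair (ending perfect authentic cadence) is the large consequent; the antecedent is measures 45–48.

measures 45–48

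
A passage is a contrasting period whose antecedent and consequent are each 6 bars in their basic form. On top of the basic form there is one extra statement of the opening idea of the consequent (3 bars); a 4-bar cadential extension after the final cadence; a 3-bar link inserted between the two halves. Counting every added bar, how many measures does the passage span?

22 measures

Basic contrasting period: 6 + 6 = 12 bars.
12 (basic form) + 3 (extra statement) + 4 (cadential extension) + 3 (link) = 22.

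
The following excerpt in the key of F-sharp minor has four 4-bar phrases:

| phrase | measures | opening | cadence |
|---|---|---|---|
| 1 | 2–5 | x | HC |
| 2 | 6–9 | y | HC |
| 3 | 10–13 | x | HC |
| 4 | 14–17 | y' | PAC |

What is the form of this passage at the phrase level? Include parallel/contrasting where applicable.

parallel double period

Four phrases in two halves: the first half (measures 2–9) ends with a half cadence, the second (mm. 10–17) with a perfect authentic cadence — a large antecedent–consequent pair, i.e. a double period.
Phrase 3 begins with the same material as phrase 1, making it parallel.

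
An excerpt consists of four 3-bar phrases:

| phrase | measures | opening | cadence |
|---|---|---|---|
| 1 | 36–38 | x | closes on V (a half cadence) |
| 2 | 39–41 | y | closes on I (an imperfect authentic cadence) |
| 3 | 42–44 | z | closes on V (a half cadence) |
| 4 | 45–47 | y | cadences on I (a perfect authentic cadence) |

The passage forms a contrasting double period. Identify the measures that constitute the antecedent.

measures 36–41

In a double period the four phrases pair into a large antecedent (phrases 1–2, ending imperfect authentic cadence) and a large consequent (phrases 3–4, ending perfect authentic cadence). The antecedent spans mm. 36–41.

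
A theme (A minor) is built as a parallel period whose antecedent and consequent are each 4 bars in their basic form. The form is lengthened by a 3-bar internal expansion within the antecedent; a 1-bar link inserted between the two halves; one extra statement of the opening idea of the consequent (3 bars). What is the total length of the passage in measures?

Basic parallel period: 4 + 4 = 8 bars.
8 (basic form) + 3 (internal expansion) + 1 (link) + 3 (extra statement) = 15.

15 measures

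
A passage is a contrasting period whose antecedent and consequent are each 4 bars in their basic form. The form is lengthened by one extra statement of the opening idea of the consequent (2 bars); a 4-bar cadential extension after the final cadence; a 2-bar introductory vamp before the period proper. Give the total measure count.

Basic contrasting period: 4 + 4 = 8 bars.
8 (basic form) + 2 (extra statement) + 4 (cadential extension) + 2 (introduction) = 16.

16 measures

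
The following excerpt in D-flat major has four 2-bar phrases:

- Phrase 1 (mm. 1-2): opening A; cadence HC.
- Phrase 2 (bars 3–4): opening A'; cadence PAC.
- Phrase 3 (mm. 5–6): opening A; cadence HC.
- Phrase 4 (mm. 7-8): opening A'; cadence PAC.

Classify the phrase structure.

The cadence pattern HC–PAC–HC–PAC is weak–strong twice, and phrases 3–4 restate phrases 1–2: a period heard twice, not a double period (which would end weakly at phrase 2).

repeated period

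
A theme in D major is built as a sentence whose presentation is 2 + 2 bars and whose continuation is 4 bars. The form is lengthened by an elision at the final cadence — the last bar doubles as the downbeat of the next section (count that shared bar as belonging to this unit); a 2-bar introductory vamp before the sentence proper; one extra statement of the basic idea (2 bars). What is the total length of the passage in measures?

Basic sentence: 2 + 2 + 4 = 8 bars.
8 (basic form) + 2 (introduction) + 2 (extra statement) = 12.
The elision shares a bar with the next section but does not change this unit's count.

12 measures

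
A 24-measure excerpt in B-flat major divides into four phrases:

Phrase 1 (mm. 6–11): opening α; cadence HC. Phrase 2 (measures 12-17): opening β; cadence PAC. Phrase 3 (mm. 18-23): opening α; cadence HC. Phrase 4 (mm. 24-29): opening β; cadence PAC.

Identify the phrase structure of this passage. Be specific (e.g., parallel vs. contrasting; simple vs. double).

repeated period

The cadence pattern HC–PAC–HC–PAC is weak–strong twice, and phrases 3–4 restate phrases 1–2: a period heard twice, not a double period (which would end weakly at phrase 2).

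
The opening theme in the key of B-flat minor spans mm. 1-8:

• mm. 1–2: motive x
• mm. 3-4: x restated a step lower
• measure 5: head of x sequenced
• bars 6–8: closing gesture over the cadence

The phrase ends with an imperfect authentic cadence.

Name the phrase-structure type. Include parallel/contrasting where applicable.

sentence

Basic idea (bars 1–2) + its repetition (bars 3–4) form the presentation; fragmentation and cadence (mm. 5-8) form the continuation — the 8-bar whole is a sentence.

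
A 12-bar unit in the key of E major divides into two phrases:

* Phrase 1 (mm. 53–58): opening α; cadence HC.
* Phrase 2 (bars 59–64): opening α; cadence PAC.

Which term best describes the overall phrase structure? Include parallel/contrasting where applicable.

parallel period

Phrase 1 ends with a half cadence (weaker) and phrase 2 with a perfect authentic cadence (stronger): antecedent + consequent = a period.
The two phrases open with the same material (α / α), so the period is parallel.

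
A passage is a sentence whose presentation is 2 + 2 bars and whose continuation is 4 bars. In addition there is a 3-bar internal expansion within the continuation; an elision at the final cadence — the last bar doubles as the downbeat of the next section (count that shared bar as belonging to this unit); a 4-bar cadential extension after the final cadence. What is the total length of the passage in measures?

Basic sentence: 2 + 2 + 4 = 8 bars.
8 (basic form) + 3 (internal expansion) + 4 (cadential extension) = 15.
The elision shares a bar with the next section but does not change this unit's count.

15 measures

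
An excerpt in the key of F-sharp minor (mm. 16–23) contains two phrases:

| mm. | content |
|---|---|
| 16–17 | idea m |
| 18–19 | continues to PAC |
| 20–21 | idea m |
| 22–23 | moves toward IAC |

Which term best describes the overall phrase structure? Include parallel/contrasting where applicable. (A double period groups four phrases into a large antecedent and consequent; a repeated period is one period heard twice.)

The second phrase closes with an imperfect authentic cadence, which is not stronger than the first phrase's perfect authentic cadence; without a weak→strong cadential pair there is no antecedent–consequent relationship, so this is a phrase group rather than a period.

phrase group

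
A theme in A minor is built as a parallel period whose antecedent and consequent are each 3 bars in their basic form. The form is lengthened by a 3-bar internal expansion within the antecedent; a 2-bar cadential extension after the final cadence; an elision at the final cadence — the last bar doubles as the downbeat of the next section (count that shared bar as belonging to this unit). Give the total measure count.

Basic parallel period: 3 + 3 = 6 bars.
6 (basic form) + 3 (internal expansion) + 2 (cadential extension) = 11.
The elision shares a bar with the next section but does not change this unit's count.

11 measures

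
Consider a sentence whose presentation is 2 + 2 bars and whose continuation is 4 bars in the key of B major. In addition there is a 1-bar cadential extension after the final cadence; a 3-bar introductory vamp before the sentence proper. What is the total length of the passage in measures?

12 measures

Basic sentence: 2 + 2 + 4 = 8 bars.
8 (basic form) + 1 (cadential extension) + 3 (introduction) = 12.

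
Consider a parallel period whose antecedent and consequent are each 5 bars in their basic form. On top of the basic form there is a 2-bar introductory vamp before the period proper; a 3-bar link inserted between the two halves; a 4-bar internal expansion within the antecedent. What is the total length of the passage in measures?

19 measures

Basic parallel period: 5 + 5 = 10 bars.
10 (basic form) + 2 (introduction) + 3 (link) + 4 (internal expansion) = 19.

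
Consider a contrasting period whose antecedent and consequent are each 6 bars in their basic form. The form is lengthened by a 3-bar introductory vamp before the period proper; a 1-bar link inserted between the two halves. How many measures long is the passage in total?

Basic contrasting period: 6 + 6 = 12 bars.
12 (basic form) + 3 (introduction) + 1 (link) = 16.

16 measures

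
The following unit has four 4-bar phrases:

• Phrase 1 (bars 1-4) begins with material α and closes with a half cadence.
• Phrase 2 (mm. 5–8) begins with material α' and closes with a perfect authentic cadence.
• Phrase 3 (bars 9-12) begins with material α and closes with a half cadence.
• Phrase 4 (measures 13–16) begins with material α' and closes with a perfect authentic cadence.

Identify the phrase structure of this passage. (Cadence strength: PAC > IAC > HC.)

repeated period

The cadence pattern HC–PAC–HC–PAC is weak–strong twice, and phrases 3–4 restate phrases 1–2: a period heard twice, not a double period (which would end weakly at phrase 2).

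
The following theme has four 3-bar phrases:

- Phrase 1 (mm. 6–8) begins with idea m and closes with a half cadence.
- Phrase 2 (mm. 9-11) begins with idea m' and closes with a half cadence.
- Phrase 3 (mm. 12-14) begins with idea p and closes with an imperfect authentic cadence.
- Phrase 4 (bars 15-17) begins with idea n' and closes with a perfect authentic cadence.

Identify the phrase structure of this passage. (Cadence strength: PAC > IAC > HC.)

contrasting double period

Four phrases in two halves: the first half (bars 6–11) ends with a half cadence, the second (measures 12-17) with a perfect authentic cadence — a large antecedent–consequent pair, i.e. a double period.
Phrase 3 begins with different material from phrase 1, making it contrasting.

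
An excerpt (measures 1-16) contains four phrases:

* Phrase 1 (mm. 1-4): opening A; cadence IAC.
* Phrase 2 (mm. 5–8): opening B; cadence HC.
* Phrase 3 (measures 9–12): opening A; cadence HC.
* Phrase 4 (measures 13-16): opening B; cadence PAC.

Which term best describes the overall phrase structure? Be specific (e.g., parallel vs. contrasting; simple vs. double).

parallel double period

Four phrases in two halves: the first half (mm. 1-8) ends with a half cadence, the second (mm. 9–16) with a perfect authentic cadence — a large antecedent–consequent pair, i.e. a double period.
Phrase 3 begins with the same material as phrase 1, making it parallel.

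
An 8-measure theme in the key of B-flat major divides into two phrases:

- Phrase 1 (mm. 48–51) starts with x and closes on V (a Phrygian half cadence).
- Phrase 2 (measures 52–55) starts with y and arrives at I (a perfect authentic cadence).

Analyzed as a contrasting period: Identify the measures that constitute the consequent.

The antecedent is the phrase ending with the weaker cadence (Phrygian half cadence, phrase 1) and the consequent the one ending more conclusively (perfect authentic cadence, phrase 2); the consequent is bars 52-55.

measures 52–55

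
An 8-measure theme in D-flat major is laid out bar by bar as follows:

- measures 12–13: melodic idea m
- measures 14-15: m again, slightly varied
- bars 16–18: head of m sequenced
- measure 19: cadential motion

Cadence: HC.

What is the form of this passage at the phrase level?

Basic idea (mm. 12–13) + its repetition (bars 14–15) form the presentation; fragmentation and cadence (measures 16-19) form the continuation — the 8-bar whole is a sentence.

sentence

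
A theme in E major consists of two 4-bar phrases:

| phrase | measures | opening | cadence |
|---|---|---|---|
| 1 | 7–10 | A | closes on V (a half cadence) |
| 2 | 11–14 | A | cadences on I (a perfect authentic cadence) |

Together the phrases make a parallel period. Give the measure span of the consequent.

measures 11–14

The phrase ending with the weaker cadence (half cadence) is the antecedent; the one ending more conclusively (perfect authentic cadence) is the consequent. The consequent is measures 11–14.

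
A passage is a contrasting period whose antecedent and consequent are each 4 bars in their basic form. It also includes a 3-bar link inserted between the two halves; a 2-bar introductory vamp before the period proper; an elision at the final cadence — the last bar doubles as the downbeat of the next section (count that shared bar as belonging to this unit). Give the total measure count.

13 measures

Basic contrasting period: 4 + 4 = 8 bars.
8 (basic form) + 3 (link) + 2 (introduction) = 13.
The elision shares a bar with the next section but does not change this unit's count.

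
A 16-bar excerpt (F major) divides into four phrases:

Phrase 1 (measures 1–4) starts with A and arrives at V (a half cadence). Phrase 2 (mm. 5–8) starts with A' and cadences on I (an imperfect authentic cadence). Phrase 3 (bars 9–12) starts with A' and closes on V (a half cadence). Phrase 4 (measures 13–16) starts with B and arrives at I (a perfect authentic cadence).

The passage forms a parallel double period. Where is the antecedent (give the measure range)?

In a double period the four phrases pair into a large antecedent (phrases 1–2, ending imperfect authentic cadence) and a large consequent (phrases 3–4, ending perfect authentic cadence). The antecedent spans mm. 1-8.

measures 1–8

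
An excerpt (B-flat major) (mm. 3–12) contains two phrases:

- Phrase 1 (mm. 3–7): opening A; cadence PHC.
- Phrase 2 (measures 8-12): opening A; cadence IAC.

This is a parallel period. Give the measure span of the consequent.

The phrase ending with the weaker cadence (Phrygian half cadence) is the antecedent; the one ending more conclusively (imperfect authentic cadence) is the consequent. The consequent is measures 8–12.

measures 8–12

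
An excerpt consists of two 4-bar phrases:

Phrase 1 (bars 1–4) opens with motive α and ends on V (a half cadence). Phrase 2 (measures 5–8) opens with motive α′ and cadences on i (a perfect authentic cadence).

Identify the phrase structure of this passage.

Phrase 1 ends with a half cadence (weaker) and phrase 2 with a perfect authentic cadence (stronger): antecedent + consequent = a period.
The two phrases open with the same material (α / α′), so the period is parallel.

parallel period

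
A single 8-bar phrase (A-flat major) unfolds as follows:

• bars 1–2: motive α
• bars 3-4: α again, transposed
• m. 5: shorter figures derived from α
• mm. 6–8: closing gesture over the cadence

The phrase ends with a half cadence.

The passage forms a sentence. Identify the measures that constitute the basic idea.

measures 1–2

The presentation of a sentence is the basic idea (bars 1–2) plus its repetition (bars 3-4); the basic idea is therefore bars 1–2.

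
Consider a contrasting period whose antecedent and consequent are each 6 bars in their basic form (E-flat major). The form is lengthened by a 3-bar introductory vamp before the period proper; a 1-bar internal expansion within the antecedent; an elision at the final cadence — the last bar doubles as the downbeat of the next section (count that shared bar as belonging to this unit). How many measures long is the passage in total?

Basic contrasting period: 6 + 6 = 12 bars.
12 (basic form) + 3 (introduction) + 1 (internal expansion) = 16.
The elision shares a bar with the next section but does not change this unit's count.

16 measures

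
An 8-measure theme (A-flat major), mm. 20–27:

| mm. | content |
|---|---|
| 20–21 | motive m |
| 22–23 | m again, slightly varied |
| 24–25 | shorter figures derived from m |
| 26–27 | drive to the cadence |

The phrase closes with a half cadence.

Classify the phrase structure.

sentence

Basic idea (mm. 20–21) + its repetition (mm. 22–23) form the presentation; fragmentation and cadence (bars 24-27) form the continuation — the 8-bar whole is a sentence.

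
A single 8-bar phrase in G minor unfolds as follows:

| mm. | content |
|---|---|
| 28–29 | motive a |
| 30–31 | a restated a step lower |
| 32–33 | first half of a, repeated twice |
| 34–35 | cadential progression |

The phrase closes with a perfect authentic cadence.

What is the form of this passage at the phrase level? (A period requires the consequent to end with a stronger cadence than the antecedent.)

sentence

Basic idea (bars 28–29) + its repetition (measures 30–31) form the presentation; fragmentation and cadence (mm. 32-35) form the continuation — the 8-bar whole is a sentence.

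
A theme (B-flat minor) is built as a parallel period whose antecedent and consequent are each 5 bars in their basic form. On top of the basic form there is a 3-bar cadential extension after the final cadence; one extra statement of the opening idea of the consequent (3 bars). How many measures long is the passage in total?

16 measures

Basic parallel period: 5 + 5 = 10 bars.
10 (basic form) + 3 (cadential extension) + 3 (extra statement) = 16.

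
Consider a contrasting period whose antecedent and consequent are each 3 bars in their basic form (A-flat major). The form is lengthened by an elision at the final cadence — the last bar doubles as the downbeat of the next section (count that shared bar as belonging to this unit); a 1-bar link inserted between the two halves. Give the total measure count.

Basic contrasting period: 3 + 3 = 6 bars.
6 (basic form) + 1 (link) = 7.
The elision shares a bar with the next section but does not change this unit's count.

7 measures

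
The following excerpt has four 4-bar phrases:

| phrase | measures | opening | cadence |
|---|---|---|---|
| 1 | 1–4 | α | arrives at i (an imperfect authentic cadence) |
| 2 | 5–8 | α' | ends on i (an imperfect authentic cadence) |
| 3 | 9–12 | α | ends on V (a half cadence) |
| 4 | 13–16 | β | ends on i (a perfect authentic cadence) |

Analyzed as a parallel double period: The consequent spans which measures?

In a double period the four phrases pair into a large antecedent (phrases 1–2, ending imperfect authentic cadence) and a large consequent (phrases 3–4, ending perfect authentic cadence). The consequent spans bars 9–16.

measures 9–16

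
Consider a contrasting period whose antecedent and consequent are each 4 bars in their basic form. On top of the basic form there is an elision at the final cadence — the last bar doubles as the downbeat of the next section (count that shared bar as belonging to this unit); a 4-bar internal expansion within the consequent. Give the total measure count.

Basic contrasting period: 4 + 4 = 8 bars.
8 (basic form) + 4 (internal expansion) = 12.
The elision shares a bar with the next section but does not change this unit's count.

12 measures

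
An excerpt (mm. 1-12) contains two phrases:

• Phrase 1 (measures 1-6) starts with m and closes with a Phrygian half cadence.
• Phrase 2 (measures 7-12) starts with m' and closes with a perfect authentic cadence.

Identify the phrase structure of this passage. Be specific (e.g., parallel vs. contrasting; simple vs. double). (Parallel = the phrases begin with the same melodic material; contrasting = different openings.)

Phrase 1 ends with a Phrygian half cadence (weaker) and phrase 2 with a perfect authentic cadence (stronger): antecedent + consequent = a period.
The two phrases open with the same material (m / m'), so the period is parallel.

parallel period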